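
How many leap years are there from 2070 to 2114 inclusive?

10

Years divisible by 4 in [2070, 2114]: 2072, 2076, 2080, 2084, 2088, 2092, 2096, 2100, 2104, 2108, 2112.
Of these, 2100 is divisible by 100 but not 400, so not leap.
Leap years: 11 − 1 = 10.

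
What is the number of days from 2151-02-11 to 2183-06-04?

From February 11, 2151 to February 11, 2183: 32 years, of which 8 contain a Feb 29 — 24×365 + 8×366 = 11688 days.
February 2183: 28 − 11 = 17 days remain (2183 is not a leap year, so February has 28 days).
Then March (31), April (30), May (31): 31 + 30 + 31 = 92 days.
June 1–4, 2183: 4 days.
Residual: 113 days.
Total: 11801 days.

11801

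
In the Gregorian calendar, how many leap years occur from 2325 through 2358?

8

Years divisible by 4 in [2325, 2358]: 2328, 2332, 2336, 2340, 2344, 2348, 2352, 2356.
No century exceptions apply. Count: 8.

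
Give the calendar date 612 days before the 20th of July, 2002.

the 15th of November, 2000

Count 612 days before July 20, 2002:
Day-of-year of November 15, 2000: 320.
Day-of-year of July 20, 2002: 201.
2000 has 366 days, so 366 − 320 = 46 days remain in 2000.
Full years: 2001: 365. Sum = 365.
Total: 46 + 365 + 201 = 612 days.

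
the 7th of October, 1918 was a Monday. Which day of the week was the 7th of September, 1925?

Monday

Day-of-year of October 7, 1918: 280.
Day-of-year of September 7, 1925: 250.
1918 has 365 days, so 365 − 280 = 85 days remain in 1918.
Full years: 1919: 365; 1920: 366; 1921: 365; 1922: 365; 1923: 365; 1924: 366. Sum = 2192.
Total: 85 + 2192 + 250 = 2527 days.
2527 is a multiple of 7, so the 7th of September, 1925 falls on the same weekday: Monday.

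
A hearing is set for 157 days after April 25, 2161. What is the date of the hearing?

September 29, 2161

Count 157 days after April 25, 2161:
April 2161: 30 − 25 = 5 days remain.
Then May (31), June (30), July (31), August (31): 31 + 30 + 31 + 31 = 123 days.
September 1–29, 2161: 29 days.
Total: 5 + 123 + 29 = 157 days.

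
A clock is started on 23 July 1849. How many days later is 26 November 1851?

Day-of-year of July 23, 1849: 204.
Day-of-year of November 26, 1851: 330.
1849 has 365 days, so 365 − 204 = 161 days remain in 1849.
Full years: 1850: 365. Sum = 365.
Total: 161 + 365 + 330 = 856 days.

856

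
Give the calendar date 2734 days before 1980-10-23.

1973-04-29

Count 2734 days before October 23, 1980:
Day-of-year of April 29, 1973: 119.
Day-of-year of October 23, 1980: 297.
1973 has 365 days, so 365 − 119 = 246 days remain in 1973.
Full years: 1974: 365; 1975: 365; 1976: 366; 1977: 365; 1978: 365; 1979: 365. Sum = 2191.
Total: 246 + 2191 + 297 = 2734 days.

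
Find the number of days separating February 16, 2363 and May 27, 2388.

9232

From February 16, 2363 to February 16, 2388: 25 years, of which 6 contain a Feb 29 — 19×365 + 6×366 = 9131 days.
February 2388: 29 − 16 = 13 days remain (2388 is a leap year, so February has 29 days).
Then March (31), April (30): 31 + 30 = 61 days.
May 1–27, 2388: 27 days.
Residual: 101 days.
Total: 9232 days.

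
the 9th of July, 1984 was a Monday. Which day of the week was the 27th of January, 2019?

From July 9, 1984 to July 9, 2018: 34 years, of which 8 contain a Feb 29 — 26×365 + 8×366 = 12418 days.
(2000 is a leap year (divisible by 400).)
July 2018: 31 − 9 = 22 days remain.
Then August (31), September (30), October (31), November (30), December (31): 31 + 30 + 31 + 30 + 31 = 153 days.
January 1–27, 2019: 27 days.
Residual: 202 days.
Total: 12620 days.
12620 mod 7 = 6, so 6 days after Monday is Sunday.

Sunday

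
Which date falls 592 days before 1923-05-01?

1921-09-16

Count 592 days before May 1, 1923:
September 16, 1921 → September 16, 1922: 365 days.
September 1922: 30 − 16 = 14 days remain.
Then October (31), November (30), December (31), January (31), February 1923 (28), March (31), April (30): 31 + 30 + 31 + 31 + 28 + 31 + 30 = 212 days.
May 1, 1923: 1 day.
Residual: 227 days.
Total: 592 days.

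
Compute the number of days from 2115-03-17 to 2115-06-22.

March 2115: 31 − 17 = 14 days remain.
Then April (30), May (31): 30 + 31 = 61 days.
June 1–22, 2115: 22 days.
Total: 14 + 61 + 22 = 97 days.

97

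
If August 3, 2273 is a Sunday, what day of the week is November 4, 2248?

Saturday

Count forward from the earlier date (November 4, 2248) to the later (August 3, 2273):
Day-of-year of November 4, 2248: 309.
Day-of-year of August 3, 2273: 215.
2248 has 366 days, so 366 − 309 = 57 days remain in 2248.
Full years 2249–2272: 18 common + 6 leap = 18×365 + 6×366 = 8766 days.
Total: 57 + 8766 + 215 = 9038 days.
9038 mod 7 = 1, so 1 day before Sunday is Saturday.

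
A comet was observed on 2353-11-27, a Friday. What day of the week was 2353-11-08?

Count forward from the earlier date (November 8, 2353) to the later (November 27, 2353):
Within November 2353: 27 − 8 = 19 days.
19 mod 7 = 5, so 5 days before Friday is Sunday.

Sunday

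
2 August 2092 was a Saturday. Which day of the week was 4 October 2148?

Friday

From August 2, 2092 to August 2, 2148: 56 years, of which 13 contain a Feb 29 — 43×365 + 13×366 = 20453 days.
(2100 is not a leap year (divisible by 100 but not 400).)
August 2148: 31 − 2 = 29 days remain.
Then September (30): 30 days.
October 1–4, 2148: 4 days.
Residual: 63 days.
Total: 20516 days.
20516 mod 7 = 6, so 6 days after Saturday is Friday.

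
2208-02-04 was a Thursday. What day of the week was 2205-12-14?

Saturday

Count forward from the earlier date (December 14, 2205) to the later (February 4, 2208):
December 14, 2205 → December 14, 2206: 365 days.
December 14, 2206 → December 14, 2207: 365 days.
December 2207: 31 − 14 = 17 days remain.
Then January (31): 31 days.
February 1–4, 2208: 4 days (2208 is a leap year).
Residual: 52 days.
Total: 782 days.
782 mod 7 = 5, so 5 days before Thursday is Saturday.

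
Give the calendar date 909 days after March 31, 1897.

September 26, 1899

Count 909 days after March 31, 1897:
Day-of-year of March 31, 1897: 90.
Day-of-year of September 26, 1899: 269.
1897 has 365 days, so 365 − 90 = 275 days remain in 1897.
Full years: 1898: 365. Sum = 365.
Total: 275 + 365 + 269 = 909 days.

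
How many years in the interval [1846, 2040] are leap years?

Years divisible by 4: 1848, 1852, …, 2040 — 49 in all.
Of these, 1900 is divisible by 100 but not 400, so not leap.
2000 is divisible by 400, so still leap.
Leap years: 49 − 1 = 48.

48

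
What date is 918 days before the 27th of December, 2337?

the 23rd of June, 2335

Count 918 days before December 27, 2337:
Day-of-year of June 23, 2335: 174.
Day-of-year of December 27, 2337: 361.
2335 has 365 days, so 365 − 174 = 191 days remain in 2335.
Full years: 2336: 366. Sum = 366.
Total: 191 + 366 + 361 = 918 days.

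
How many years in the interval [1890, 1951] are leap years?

14

Years divisible by 4: 1892, 1896, …, 1948 — 15 in all.
Of these, 1900 is divisible by 100 but not 400, so not leap.
Leap years: 15 − 1 = 14.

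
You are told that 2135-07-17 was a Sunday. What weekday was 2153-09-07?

Friday

From July 17, 2135 to July 17, 2153: 18 years, of which 5 contain a Feb 29 — 13×365 + 5×366 = 6575 days.
July 2153: 31 − 17 = 14 days remain.
Then August (31): 31 days.
September 1–7, 2153: 7 days.
Residual: 52 days.
Total: 6627 days.
6627 mod 7 = 5, so 5 days after Sunday is Friday.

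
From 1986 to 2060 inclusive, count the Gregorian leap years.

Years divisible by 4: 1988, 1992, …, 2060 — 19 in all.
2000 is divisible by 400, so still leap.
No century exceptions apply. Count: 19.

19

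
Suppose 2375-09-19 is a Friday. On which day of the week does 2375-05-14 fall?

Count forward from the earlier date (May 14, 2375) to the later (September 19, 2375):
May 2375: 31 − 14 = 17 days remain.
Then June (30), July (31), August (31): 30 + 31 + 31 = 92 days.
September 1–19, 2375: 19 days.
Total: 17 + 92 + 19 = 128 days.
128 mod 7 = 2, so 2 days before Friday is Wednesday.

Wednesday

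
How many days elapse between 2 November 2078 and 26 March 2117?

Day-of-year of November 2, 2078: 306.
Day-of-year of March 26, 2117: 85.
2078 has 365 days, so 365 − 306 = 59 days remain in 2078.
Full years 2079–2116: 29 common + 9 leap = 29×365 + 9×366 = 13879 days.
Total: 59 + 13879 + 85 = 14023 days.

14023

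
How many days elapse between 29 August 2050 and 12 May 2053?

August 29, 2050 → August 29, 2051: 365 days.
August 29, 2051 → August 29, 2052: 366 days (2052 is a leap year).
August 2052: 31 − 29 = 2 days remain.
Then September (30), October (31), November (30), December (31), January (31), February 2053 (28), March (31), April (30): 30 + 31 + 30 + 31 + 31 + 28 + 31 + 30 = 242 days.
May 1–12, 2053: 12 days.
Residual: 256 days.
Total: 987 days.

987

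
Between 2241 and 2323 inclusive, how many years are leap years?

Years divisible by 4: 2244, 2248, …, 2320 — 20 in all.
Of these, 2300 is divisible by 100 but not 400, so not leap.
Leap years: 20 − 1 = 19.

19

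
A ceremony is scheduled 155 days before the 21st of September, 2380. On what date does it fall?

the 19th of April, 2380

Count 155 days before September 21, 2380:
April 2380: 30 − 19 = 11 days remain.
Then May (31), June (30), July (31), August (31): 31 + 30 + 31 + 31 = 123 days.
September 1–21, 2380: 21 days.
Total: 11 + 123 + 21 = 155 days.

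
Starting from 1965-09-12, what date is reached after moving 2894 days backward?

1957-10-10

Count 2894 days before September 12, 1965:
Day-of-year of October 10, 1957: 283.
Day-of-year of September 12, 1965: 255.
1957 has 365 days, so 365 − 283 = 82 days remain in 1957.
Full years 1958–1964: 5 common + 2 leap = 5×365 + 2×366 = 2557 days.
Total: 82 + 2557 + 255 = 2894 days.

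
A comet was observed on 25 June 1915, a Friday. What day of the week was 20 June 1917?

Wednesday

June 1915: 30 − 25 = 5 days remain.
Then 23 full months totalling 701 days.
June 1–20, 1917: 20 days.
Total: 5 + 701 + 20 = 726 days.
726 mod 7 = 5, so 5 days after Friday is Wednesday.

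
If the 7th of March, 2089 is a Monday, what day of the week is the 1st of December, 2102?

Friday

Day-of-year of March 7, 2089: 66.
Day-of-year of December 1, 2102: 335.
2089 has 365 days, so 365 − 66 = 299 days remain in 2089.
Full years 2090–2101: 10 common + 2 leap = 10×365 + 2×366 = 4382 days.
Total: 299 + 4382 + 335 = 5016 days.
5016 mod 7 = 4, so 4 days after Monday is Friday.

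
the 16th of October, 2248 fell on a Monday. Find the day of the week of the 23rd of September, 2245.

Tuesday

Count forward from the earlier date (September 23, 2245) to the later (October 16, 2248):
Day-of-year of September 23, 2245: 266.
Day-of-year of October 16, 2248: 290.
2245 has 365 days, so 365 − 266 = 99 days remain in 2245.
Full years: 2246: 365; 2247: 365. Sum = 730.
Total: 99 + 730 + 290 = 1119 days.
1119 mod 7 = 6, so 6 days before Monday is Tuesday.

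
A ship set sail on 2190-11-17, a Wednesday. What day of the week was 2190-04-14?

Count forward from the earlier date (April 14, 2190) to the later (November 17, 2190):
April 2190: 30 − 14 = 16 days remain.
Then May (31), June (30), July (31), August (31), September (30), October (31): 31 + 30 + 31 + 31 + 30 + 31 = 184 days.
November 1–17, 2190: 17 days.
Total: 16 + 184 + 17 = 217 days.
217 is a multiple of 7, so 2190-04-14 falls on the same weekday: Wednesday.

Wednesday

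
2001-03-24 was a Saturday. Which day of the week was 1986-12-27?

Saturday

Count forward from the earlier date (December 27, 1986) to the later (March 24, 2001):
Day-of-year of December 27, 1986: 361.
Day-of-year of March 24, 2001: 83.
1986 has 365 days, so 365 − 361 = 4 days remain in 1986.
Full years 1987–2000: 10 common + 4 leap = 10×365 + 4×366 = 5114 days.
Total: 4 + 5114 + 83 = 5201 days.
5201 is a multiple of 7, so 1986-12-27 falls on the same weekday: Saturday.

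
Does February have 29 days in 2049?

2049 is not a leap year.

No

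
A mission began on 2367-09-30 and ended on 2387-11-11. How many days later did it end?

7347

From September 30, 2367 to September 30, 2387: 20 years, of which 5 contain a Feb 29 — 15×365 + 5×366 = 7305 days.
September 2387: 30 − 30 = 0 days remain.
Then October (31): 31 days.
November 1–11, 2387: 11 days.
Residual: 42 days.
Total: 7347 days.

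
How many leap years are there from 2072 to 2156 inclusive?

Years divisible by 4: 2072, 2076, …, 2156 — 22 in all.
Of these, 2100 is divisible by 100 but not 400, so not leap.
Leap years: 22 − 1 = 21.

21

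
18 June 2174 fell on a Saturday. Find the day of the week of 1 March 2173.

Monday

Count forward from the earlier date (March 1, 2173) to the later (June 18, 2174):
Day-of-year of March 1, 2173: 60.
Day-of-year of June 18, 2174: 169.
2173 has 365 days, so 365 − 60 = 305 days remain in 2173.
Total: 305 + 169 = 474 days.
474 mod 7 = 5, so 5 days before Saturday is Monday.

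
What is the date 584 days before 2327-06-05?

2325-10-29

Count 584 days before June 5, 2327:
Day-of-year of October 29, 2325: 302.
Day-of-year of June 5, 2327: 156.
2325 has 365 days, so 365 − 302 = 63 days remain in 2325.
Full years: 2326: 365. Sum = 365.
Total: 63 + 365 + 156 = 584 days.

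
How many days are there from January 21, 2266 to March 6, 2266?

January 2266: 31 − 21 = 10 days remain.
Then February 2266 (28): 28 days.
March 1–6, 2266: 6 days.
Total: 10 + 28 + 6 = 44 days.

44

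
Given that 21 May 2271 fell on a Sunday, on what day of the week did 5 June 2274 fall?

Friday

Day-of-year of May 21, 2271: 141.
Day-of-year of June 5, 2274: 156.
2271 has 365 days, so 365 − 141 = 224 days remain in 2271.
Full years: 2272: 366; 2273: 365. Sum = 731.
Total: 224 + 731 + 156 = 1111 days.
1111 mod 7 = 5, so 5 days after Sunday is Friday.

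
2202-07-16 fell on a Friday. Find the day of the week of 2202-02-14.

Sunday

Count forward from the earlier date (February 14, 2202) to the later (July 16, 2202):
February 2202: 28 − 14 = 14 days remain (2202 is not a leap year, so February has 28 days).
Then March (31), April (30), May (31), June (30): 31 + 30 + 31 + 30 = 122 days.
July 1–16, 2202: 16 days.
Total: 14 + 122 + 16 = 152 days.
152 mod 7 = 5, so 5 days before Friday is Sunday.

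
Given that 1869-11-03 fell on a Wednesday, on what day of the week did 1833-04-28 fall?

Count forward from the earlier date (April 28, 1833) to the later (November 3, 1869):
Day-of-year of April 28, 1833: 118.
Day-of-year of November 3, 1869: 307.
1833 has 365 days, so 365 − 118 = 247 days remain in 1833.
Full years 1834–1868: 26 common + 9 leap = 26×365 + 9×366 = 12784 days.
Total: 247 + 12784 + 307 = 13338 days.
13338 mod 7 = 3, so 3 days before Wednesday is Sunday.

Sunday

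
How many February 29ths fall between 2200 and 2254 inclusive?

Years divisible by 4: 2200, 2204, …, 2252 — 14 in all.
Of these, 2200 is divisible by 100 but not 400, so not leap.
Leap years: 14 − 1 = 13.

13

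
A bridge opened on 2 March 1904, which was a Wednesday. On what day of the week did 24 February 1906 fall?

Saturday

March 1904: 31 − 2 = 29 days remain.
Then 22 full months totalling 671 days.
February 1–24, 1906: 24 days (1906 is not a leap year).
Total: 29 + 671 + 24 = 724 days.
724 mod 7 = 3, so 3 days after Wednesday is Saturday.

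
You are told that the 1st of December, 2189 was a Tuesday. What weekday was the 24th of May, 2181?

Count forward from the earlier date (May 24, 2181) to the later (December 1, 2189):
Day-of-year of May 24, 2181: 144.
Day-of-year of December 1, 2189: 335.
2181 has 365 days, so 365 − 144 = 221 days remain in 2181.
Full years 2182–2188: 5 common + 2 leap = 5×365 + 2×366 = 2557 days.
Total: 221 + 2557 + 335 = 3113 days.
3113 mod 7 = 5, so 5 days before Tuesday is Thursday.

Thursday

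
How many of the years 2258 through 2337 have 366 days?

Years divisible by 4: 2260, 2264, …, 2336 — 20 in all.
Of these, 2300 is divisible by 100 but not 400, so not leap.
Leap years: 20 − 1 = 19.

19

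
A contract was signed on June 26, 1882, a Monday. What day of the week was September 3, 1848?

Count forward from the earlier date (September 3, 1848) to the later (June 26, 1882):
Day-of-year of September 3, 1848: 247.
Day-of-year of June 26, 1882: 177.
1848 has 366 days, so 366 − 247 = 119 days remain in 1848.
Full years 1849–1881: 25 common + 8 leap = 25×365 + 8×366 = 12053 days.
Total: 119 + 12053 + 177 = 12349 days.
12349 mod 7 = 1, so 1 day before Monday is Sunday.

Sunday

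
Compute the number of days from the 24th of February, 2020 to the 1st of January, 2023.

February 24, 2020 → February 24, 2021: 366 days (2020 is a leap year).
February 24, 2021 → February 24, 2022: 365 days.
February 2022: 28 − 24 = 4 days remain (2022 is not a leap year, so February has 28 days).
Then 10 full months totalling 306 days.
January 1, 2023: 1 day.
Residual: 311 days.
Total: 1042 days.

1042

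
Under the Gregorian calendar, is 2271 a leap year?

2271 is not a leap year.

No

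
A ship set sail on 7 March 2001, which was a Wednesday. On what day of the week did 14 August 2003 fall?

Day-of-year of March 7, 2001: 66.
Day-of-year of August 14, 2003: 226.
2001 has 365 days, so 365 − 66 = 299 days remain in 2001.
Full years: 2002: 365. Sum = 365.
Total: 299 + 365 + 226 = 890 days.
890 mod 7 = 1, so 1 day after Wednesday is Thursday.

Thursday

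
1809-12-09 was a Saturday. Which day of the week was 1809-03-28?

Tuesday

Count forward from the earlier date (March 28, 1809) to the later (December 9, 1809):
March 1809: 31 − 28 = 3 days remain.
Then April (30), May (31), June (30), July (31), August (31), September (30), October (31), November (30): 30 + 31 + 30 + 31 + 31 + 30 + 31 + 30 = 244 days.
December 1–9, 1809: 9 days.
Total: 3 + 244 + 9 = 256 days.
256 mod 7 = 4, so 4 days before Saturday is Tuesday.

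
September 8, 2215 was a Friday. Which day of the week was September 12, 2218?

Saturday

Day-of-year of September 8, 2215: 251.
Day-of-year of September 12, 2218: 255.
2215 has 365 days, so 365 − 251 = 114 days remain in 2215.
Full years: 2216: 366; 2217: 365. Sum = 731.
Total: 114 + 731 + 255 = 1100 days.
1100 mod 7 = 1, so 1 day after Friday is Saturday.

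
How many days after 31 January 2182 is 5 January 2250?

From January 31, 2182 to January 31, 2249: 67 years, of which 16 contain a Feb 29 — 51×365 + 16×366 = 24471 days.
(2200 is not a leap year (divisible by 100 but not 400).)
January 2249: 31 − 31 = 0 days remain.
Then 11 full months totalling 334 days.
January 1–5, 2250: 5 days.
Residual: 339 days.
Total: 24810 days.

24810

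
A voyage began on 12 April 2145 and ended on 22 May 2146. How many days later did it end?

April 12, 2145 → April 12, 2146: 365 days.
April 2146: 30 − 12 = 18 days remain.
May 1–22, 2146: 22 days.
Residual: 40 days.
Total: 405 days.

405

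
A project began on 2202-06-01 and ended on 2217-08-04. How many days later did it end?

5543

Day-of-year of June 1, 2202: 152.
Day-of-year of August 4, 2217: 216.
2202 has 365 days, so 365 − 152 = 213 days remain in 2202.
Full years 2203–2216: 10 common + 4 leap = 10×365 + 4×366 = 5114 days.
Total: 213 + 5114 + 216 = 5543 days.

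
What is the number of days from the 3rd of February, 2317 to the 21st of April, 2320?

February 3, 2317 → February 3, 2318: 365 days.
February 3, 2318 → February 3, 2319: 365 days.
February 3, 2319 → February 3, 2320: 365 days.
February 2320: 29 − 3 = 26 days remain (2320 is a leap year, so February has 29 days).
Then March (31): 31 days.
April 1–21, 2320: 21 days.
Residual: 78 days.
Total: 1173 days.

1173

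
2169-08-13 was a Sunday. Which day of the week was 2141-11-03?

Friday

Count forward from the earlier date (November 3, 2141) to the later (August 13, 2169):
From November 3, 2141 to November 3, 2168: 27 years, of which 7 contain a Feb 29 — 20×365 + 7×366 = 9862 days.
November 2168: 30 − 3 = 27 days remain.
Then December (31), January (31), February 2169 (28), March (31), April (30), May (31), June (30), July (31): 31 + 31 + 28 + 31 + 30 + 31 + 30 + 31 = 243 days.
August 1–13, 2169: 13 days.
Residual: 283 days.
Total: 10145 days.
10145 mod 7 = 2, so 2 days before Sunday is Friday.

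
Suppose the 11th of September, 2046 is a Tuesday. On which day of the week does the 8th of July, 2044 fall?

Friday

Count forward from the earlier date (July 8, 2044) to the later (September 11, 2046):
July 2044: 31 − 8 = 23 days remain.
Then 25 full months totalling 761 days.
September 1–11, 2046: 11 days.
Total: 23 + 761 + 11 = 795 days.
795 mod 7 = 4, so 4 days before Tuesday is Friday.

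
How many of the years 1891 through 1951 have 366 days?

14

Years divisible by 4: 1892, 1896, …, 1948 — 15 in all.
Of these, 1900 is divisible by 100 but not 400, so not leap.
Leap years: 15 − 1 = 14.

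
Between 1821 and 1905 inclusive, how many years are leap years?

Years divisible by 4: 1824, 1828, …, 1904 — 21 in all.
Of these, 1900 is divisible by 100 but not 400, so not leap.
Leap years: 21 − 1 = 20.

20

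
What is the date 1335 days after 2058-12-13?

2062-08-09

Count 1335 days after December 13, 2058:
December 13, 2058 → December 13, 2059: 365 days.
December 13, 2059 → December 13, 2060: 366 days (2060 is a leap year).
December 13, 2060 → December 13, 2061: 365 days.
December 2061: 31 − 13 = 18 days remain.
Then January (31), February 2062 (28), March (31), April (30), May (31), June (30), July (31): 31 + 28 + 31 + 30 + 31 + 30 + 31 = 212 days.
August 1–9, 2062: 9 days.
Residual: 239 days.
Total: 1335 days.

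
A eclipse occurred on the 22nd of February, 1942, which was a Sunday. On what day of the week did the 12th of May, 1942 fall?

February 1942: 28 − 22 = 6 days remain (1942 is not a leap year, so February has 28 days).
Then March (31), April (30): 31 + 30 = 61 days.
May 1–12, 1942: 12 days.
Total: 6 + 61 + 12 = 79 days.
79 mod 7 = 2, so 2 days after Sunday is Tuesday.

Tuesday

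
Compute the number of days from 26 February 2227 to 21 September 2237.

3860

From February 26, 2227 to February 26, 2237: 10 years, of which 3 contain a Feb 29 — 7×365 + 3×366 = 3653 days.
February 2237: 28 − 26 = 2 days remain (2237 is not a leap year, so February has 28 days).
Then March (31), April (30), May (31), June (30), July (31), August (31): 31 + 30 + 31 + 30 + 31 + 31 = 184 days.
September 1–21, 2237: 21 days.
Residual: 207 days.
Total: 3860 days.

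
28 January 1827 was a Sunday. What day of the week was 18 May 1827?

January 1827: 31 − 28 = 3 days remain.
Then February 1827 (28), March (31), April (30): 28 + 31 + 30 = 89 days.
May 1–18, 1827: 18 days.
Total: 3 + 89 + 18 = 110 days.
110 mod 7 = 5, so 5 days after Sunday is Friday.

Friday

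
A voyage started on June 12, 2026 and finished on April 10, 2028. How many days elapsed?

June 2026: 30 − 12 = 18 days remain.
Then 21 full months totalling 640 days.
April 1–10, 2028: 10 days.
Total: 18 + 640 + 10 = 668 days.

668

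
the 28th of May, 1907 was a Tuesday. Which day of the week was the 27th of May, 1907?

Monday

Count forward from the earlier date (May 27, 1907) to the later (May 28, 1907):
Within May 1907: 28 − 27 = 1 day.
1 mod 7 = 1, so 1 day before Tuesday is Monday.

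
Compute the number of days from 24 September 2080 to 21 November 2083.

September 24, 2080 → September 24, 2081: 365 days.
September 24, 2081 → September 24, 2082: 365 days.
September 24, 2082 → September 24, 2083: 365 days.
September 2083: 30 − 24 = 6 days remain.
Then October (31): 31 days.
November 1–21, 2083: 21 days.
Residual: 58 days.
Total: 1153 days.

1153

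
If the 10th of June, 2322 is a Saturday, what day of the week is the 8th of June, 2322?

Thursday

Count forward from the earlier date (June 8, 2322) to the later (June 10, 2322):
Within June 2322: 10 − 8 = 2 days.
2 mod 7 = 2, so 2 days before Saturday is Thursday.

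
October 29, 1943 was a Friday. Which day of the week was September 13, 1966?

From October 29, 1943 to October 29, 1965: 22 years, of which 6 contain a Feb 29 — 16×365 + 6×366 = 8036 days.
October 1965: 31 − 29 = 2 days remain.
Then 10 full months totalling 304 days.
September 1–13, 1966: 13 days.
Residual: 319 days.
Total: 8355 days.
8355 mod 7 = 4, so 4 days after Friday is Tuesday.

Tuesday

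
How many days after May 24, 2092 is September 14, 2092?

May 2092: 31 − 24 = 7 days remain.
Then June (30), July (31), August (31): 30 + 31 + 31 = 92 days.
September 1–14, 2092: 14 days.
Total: 7 + 92 + 14 = 113 days.

113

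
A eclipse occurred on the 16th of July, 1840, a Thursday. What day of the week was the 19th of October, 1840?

Monday

July 1840: 31 − 16 = 15 days remain.
Then August (31), September (30): 31 + 30 = 61 days.
October 1–19, 1840: 19 days.
Total: 15 + 61 + 19 = 95 days.
95 mod 7 = 4, so 4 days after Thursday is Monday.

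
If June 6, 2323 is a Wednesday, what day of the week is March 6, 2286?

Count forward from the earlier date (March 6, 2286) to the later (June 6, 2323):
From March 6, 2286 to March 6, 2323: 37 years, of which 8 contain a Feb 29 — 29×365 + 8×366 = 13513 days.
(2300 is not a leap year (divisible by 100 but not 400).)
March 2323: 31 − 6 = 25 days remain.
Then April (30), May (31): 30 + 31 = 61 days.
June 1–6, 2323: 6 days.
Residual: 92 days.
Total: 13605 days.
13605 mod 7 = 4, so 4 days before Wednesday is Saturday.

Saturday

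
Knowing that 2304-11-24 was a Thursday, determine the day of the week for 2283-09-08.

Saturday

Count forward from the earlier date (September 8, 2283) to the later (November 24, 2304):
From September 8, 2283 to September 8, 2304: 21 years, of which 5 contain a Feb 29 — 16×365 + 5×366 = 7670 days.
(2300 is not a leap year (divisible by 100 but not 400).)
September 2304: 30 − 8 = 22 days remain.
Then October (31): 31 days.
November 1–24, 2304: 24 days.
Residual: 77 days.
Total: 7747 days.
7747 mod 7 = 5, so 5 days before Thursday is Saturday.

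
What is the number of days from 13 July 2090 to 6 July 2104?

From July 13, 2090 to July 13, 2103: 13 years, of which 2 contain a Feb 29 — 11×365 + 2×366 = 4747 days.
(2100 is not a leap year (divisible by 100 but not 400).)
July 2103: 31 − 13 = 18 days remain.
Then 11 full months totalling 335 days.
July 1–6, 2104: 6 days.
Residual: 359 days.
Total: 5106 days.

5106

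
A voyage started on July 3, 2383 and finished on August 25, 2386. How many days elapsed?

July 3, 2383 → July 3, 2384: 366 days (2384 is a leap year).
July 3, 2384 → July 3, 2385: 365 days.
July 3, 2385 → July 3, 2386: 365 days.
July 2386: 31 − 3 = 28 days remain.
August 1–25, 2386: 25 days.
Residual: 53 days.
Total: 1149 days.

1149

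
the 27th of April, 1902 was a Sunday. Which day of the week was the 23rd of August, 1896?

Sunday

Count forward from the earlier date (August 23, 1896) to the later (April 27, 1902):
August 23, 1896 → August 23, 1897: 365 days.
August 23, 1897 → August 23, 1898: 365 days.
August 23, 1898 → August 23, 1899: 365 days.
August 23, 1899 → August 23, 1900: 365 days (1900 is not a leap year (divisible by 100 but not 400)).
August 23, 1900 → August 23, 1901: 365 days.
August 1901: 31 − 23 = 8 days remain.
Then September (30), October (31), November (30), December (31), January (31), February 1902 (28), March (31): 30 + 31 + 30 + 31 + 31 + 28 + 31 = 212 days.
April 1–27, 1902: 27 days.
Residual: 247 days.
Total: 2072 days.
2072 is a multiple of 7, so the 23rd of August, 1896 falls on the same weekday: Sunday.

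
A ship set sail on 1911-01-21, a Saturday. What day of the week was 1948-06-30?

Wednesday

From January 21, 1911 to January 21, 1948: 37 years, of which 9 contain a Feb 29 — 28×365 + 9×366 = 13514 days.
January 1948: 31 − 21 = 10 days remain.
Then February 1948 (29), March (31), April (30), May (31): 29 + 31 + 30 + 31 = 121 days.
June 1–30, 1948: 30 days.
Residual: 161 days.
Total: 13675 days.
13675 mod 7 = 4, so 4 days after Saturday is Wednesday.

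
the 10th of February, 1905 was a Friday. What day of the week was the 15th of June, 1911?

Day-of-year of February 10, 1905: 41.
Day-of-year of June 15, 1911: 166.
1905 has 365 days, so 365 − 41 = 324 days remain in 1905.
Full years: 1906: 365; 1907: 365; 1908: 366; 1909: 365; 1910: 365. Sum = 1826.
Total: 324 + 1826 + 166 = 2316 days.
2316 mod 7 = 6, so 6 days after Friday is Thursday.

Thursday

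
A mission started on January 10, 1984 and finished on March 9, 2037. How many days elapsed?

19417

From January 10, 1984 to January 10, 2037: 53 years, of which 14 contain a Feb 29 — 39×365 + 14×366 = 19359 days.
(2000 is a leap year (divisible by 400).)
January 2037: 31 − 10 = 21 days remain.
Then February 2037 (28): 28 days.
March 1–9, 2037: 9 days.
Residual: 58 days.
Total: 19417 days.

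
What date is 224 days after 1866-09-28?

1867-05-10

Count 224 days after September 28, 1866:
Day-of-year of September 28, 1866: 271.
Day-of-year of May 10, 1867: 130.
1866 has 365 days, so 365 − 271 = 94 days remain in 1866.
Total: 94 + 130 = 224 days.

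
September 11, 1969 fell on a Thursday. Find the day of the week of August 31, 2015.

Monday

From September 11, 1969 to September 11, 2014: 45 years, of which 11 contain a Feb 29 — 34×365 + 11×366 = 16436 days.
(2000 is a leap year (divisible by 400).)
September 2014: 30 − 11 = 19 days remain.
Then 10 full months totalling 304 days.
August 1–31, 2015: 31 days.
Residual: 354 days.
Total: 16790 days.
16790 mod 7 = 4, so 4 days after Thursday is Monday.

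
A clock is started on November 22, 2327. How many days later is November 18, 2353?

9493

Day-of-year of November 22, 2327: 326.
Day-of-year of November 18, 2353: 322.
2327 has 365 days, so 365 − 326 = 39 days remain in 2327.
Full years 2328–2352: 18 common + 7 leap = 18×365 + 7×366 = 9132 days.
Total: 39 + 9132 + 322 = 9493 days.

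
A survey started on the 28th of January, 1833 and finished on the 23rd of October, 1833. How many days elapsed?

268

January 1833: 31 − 28 = 3 days remain.
Then February 1833 (28), March (31), April (30), May (31), June (30), July (31), August (31), September (30): 28 + 31 + 30 + 31 + 30 + 31 + 31 + 30 = 242 days.
October 1–23, 1833: 23 days.
Total: 3 + 242 + 23 = 268 days.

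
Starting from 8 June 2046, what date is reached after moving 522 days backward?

2 January 2045

Count 522 days before June 8, 2046:
January 2, 2045 → January 2, 2046: 365 days.
January 2046: 31 − 2 = 29 days remain.
Then February 2046 (28), March (31), April (30), May (31): 28 + 31 + 30 + 31 = 120 days.
June 1–8, 2046: 8 days.
Residual: 157 days.
Total: 522 days.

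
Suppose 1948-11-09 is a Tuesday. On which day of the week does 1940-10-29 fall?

Count forward from the earlier date (October 29, 1940) to the later (November 9, 1948):
From October 29, 1940 to October 29, 1948: 8 years, of which 2 contain a Feb 29 — 6×365 + 2×366 = 2922 days.
October 1948: 31 − 29 = 2 days remain.
November 1–9, 1948: 9 days.
Residual: 11 days.
Total: 2933 days.
2933 is a multiple of 7, so 1940-10-29 falls on the same weekday: Tuesday.

Tuesday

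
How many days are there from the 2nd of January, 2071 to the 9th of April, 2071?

97

January 2071: 31 − 2 = 29 days remain.
Then February 2071 (28), March (31): 28 + 31 = 59 days.
April 1–9, 2071: 9 days.
Total: 29 + 59 + 9 = 97 days.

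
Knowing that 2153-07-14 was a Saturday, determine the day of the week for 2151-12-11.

Count forward from the earlier date (December 11, 2151) to the later (July 14, 2153):
December 2151: 31 − 11 = 20 days remain.
Then 18 full months totalling 547 days.
July 1–14, 2153: 14 days.
Total: 20 + 547 + 14 = 581 days.
581 is a multiple of 7, so 2151-12-11 falls on the same weekday: Saturday.

Saturday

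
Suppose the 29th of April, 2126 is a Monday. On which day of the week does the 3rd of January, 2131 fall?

Wednesday

April 29, 2126 → April 29, 2127: 365 days.
April 29, 2127 → April 29, 2128: 366 days (2128 is a leap year).
April 29, 2128 → April 29, 2129: 365 days.
April 29, 2129 → April 29, 2130: 365 days.
April 2130: 30 − 29 = 1 day remains.
Then May (31), June (30), July (31), August (31), September (30), October (31), November (30), December (31): 31 + 30 + 31 + 31 + 30 + 31 + 30 + 31 = 245 days.
January 1–3, 2131: 3 days.
Residual: 249 days.
Total: 1710 days.
1710 mod 7 = 2, so 2 days after Monday is Wednesday.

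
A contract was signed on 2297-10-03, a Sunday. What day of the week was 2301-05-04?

Saturday

October 3, 2297 → October 3, 2298: 365 days.
October 3, 2298 → October 3, 2299: 365 days.
October 3, 2299 → October 3, 2300: 365 days (2300 is not a leap year (divisible by 100 but not 400)).
October 2300: 31 − 3 = 28 days remain.
Then November (30), December (31), January (31), February 2301 (28), March (31), April (30): 30 + 31 + 31 + 28 + 31 + 30 = 181 days.
May 1–4, 2301: 4 days.
Residual: 213 days.
Total: 1308 days.
1308 mod 7 = 6, so 6 days after Sunday is Saturday.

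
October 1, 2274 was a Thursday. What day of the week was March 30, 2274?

Monday

Count forward from the earlier date (March 30, 2274) to the later (October 1, 2274):
March 2274: 31 − 30 = 1 day remains.
Then April (30), May (31), June (30), July (31), August (31), September (30): 30 + 31 + 30 + 31 + 31 + 30 = 183 days.
October 1, 2274: 1 day.
Total: 1 + 183 + 1 = 185 days.
185 mod 7 = 3, so 3 days before Thursday is Monday.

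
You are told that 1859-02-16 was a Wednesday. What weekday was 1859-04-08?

February 1859: 28 − 16 = 12 days remain (1859 is not a leap year, so February has 28 days).
Then March (31): 31 days.
April 1–8, 1859: 8 days.
Total: 12 + 31 + 8 = 51 days.
51 mod 7 = 2, so 2 days after Wednesday is Friday.

Friday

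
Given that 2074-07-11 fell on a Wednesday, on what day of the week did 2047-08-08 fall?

Count forward from the earlier date (August 8, 2047) to the later (July 11, 2074):
From August 8, 2047 to August 8, 2073: 26 years, of which 7 contain a Feb 29 — 19×365 + 7×366 = 9497 days.
August 2073: 31 − 8 = 23 days remain.
Then 10 full months totalling 303 days.
July 1–11, 2074: 11 days.
Residual: 337 days.
Total: 9834 days.
9834 mod 7 = 6, so 6 days before Wednesday is Thursday.

Thursday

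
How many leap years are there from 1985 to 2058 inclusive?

Years divisible by 4: 1988, 1992, …, 2056 — 18 in all.
2000 is divisible by 400, so still leap.
No century exceptions apply. Count: 18.

18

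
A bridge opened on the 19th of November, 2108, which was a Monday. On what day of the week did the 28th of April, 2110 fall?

Monday

Day-of-year of November 19, 2108: 324.
Day-of-year of April 28, 2110: 118.
2108 has 366 days, so 366 − 324 = 42 days remain in 2108.
Full years: 2109: 365. Sum = 365.
Total: 42 + 365 + 118 = 525 days.
525 is a multiple of 7, so the 28th of April, 2110 falls on the same weekday: Monday.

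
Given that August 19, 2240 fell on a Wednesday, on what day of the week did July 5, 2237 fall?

Wednesday

Count forward from the earlier date (July 5, 2237) to the later (August 19, 2240):
Day-of-year of July 5, 2237: 186.
Day-of-year of August 19, 2240: 232.
2237 has 365 days, so 365 − 186 = 179 days remain in 2237.
Full years: 2238: 365; 2239: 365. Sum = 730.
Total: 179 + 730 + 232 = 1141 days.
1141 is a multiple of 7, so July 5, 2237 falls on the same weekday: Wednesday.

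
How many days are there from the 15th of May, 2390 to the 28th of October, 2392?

May 15, 2390 → May 15, 2391: 365 days.
May 15, 2391 → May 15, 2392: 366 days (2392 is a leap year).
May 2392: 31 − 15 = 16 days remain.
Then June (30), July (31), August (31), September (30): 30 + 31 + 31 + 30 = 122 days.
October 1–28, 2392: 28 days.
Residual: 166 days.
Total: 897 days.

897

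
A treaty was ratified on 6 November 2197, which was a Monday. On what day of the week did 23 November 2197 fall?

Thursday

Within November 2197: 23 − 6 = 17 days.
17 mod 7 = 3, so 3 days after Monday is Thursday.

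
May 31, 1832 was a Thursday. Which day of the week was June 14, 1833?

Friday

Day-of-year of May 31, 1832: 152.
Day-of-year of June 14, 1833: 165.
1832 has 366 days, so 366 − 152 = 214 days remain in 1832.
Total: 214 + 165 = 379 days.
379 mod 7 = 1, so 1 day after Thursday is Friday.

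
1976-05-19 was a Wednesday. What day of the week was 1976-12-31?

Friday

May 1976: 31 − 19 = 12 days remain.
Then June (30), July (31), August (31), September (30), October (31), November (30): 30 + 31 + 31 + 30 + 31 + 30 = 183 days.
December 1–31, 1976: 31 days.
Total: 12 + 183 + 31 = 226 days.
226 mod 7 = 2, so 2 days after Wednesday is Friday.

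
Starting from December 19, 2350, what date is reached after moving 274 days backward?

March 20, 2350

Count 274 days before December 19, 2350:
March 2350: 31 − 20 = 11 days remain.
Then April (30), May (31), June (30), July (31), August (31), September (30), October (31), November (30): 30 + 31 + 30 + 31 + 31 + 30 + 31 + 30 = 244 days.
December 1–19, 2350: 19 days.
Total: 11 + 244 + 19 = 274 days.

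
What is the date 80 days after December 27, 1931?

March 16, 1932

Count 80 days after December 27, 1931:
December 1931: 31 − 27 = 4 days remain.
Then January (31), February 1932 (29): 31 + 29 = 60 days.
March 1–16, 1932: 16 days.
Residual: 80 days.
Total: 80 days.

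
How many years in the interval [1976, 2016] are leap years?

Years divisible by 4 in [1976, 2016]: 1976, 1980, 1984, 1988, 1992, 1996, 2000, 2004, 2008, 2012, 2016.
2000 is divisible by 400, so still leap.
No century exceptions apply. Count: 11.

11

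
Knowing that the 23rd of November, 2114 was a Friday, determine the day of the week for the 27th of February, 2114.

Tuesday

Count forward from the earlier date (February 27, 2114) to the later (November 23, 2114):
February 2114: 28 − 27 = 1 day remains (2114 is not a leap year, so February has 28 days).
Then March (31), April (30), May (31), June (30), July (31), August (31), September (30), October (31): 31 + 30 + 31 + 30 + 31 + 31 + 30 + 31 = 245 days.
November 1–23, 2114: 23 days.
Total: 1 + 245 + 23 = 269 days.
269 mod 7 = 3, so 3 days before Friday is Tuesday.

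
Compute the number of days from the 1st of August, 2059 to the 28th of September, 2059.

August 2059: 31 − 1 = 30 days remain.
September 1–28, 2059: 28 days.
Total: 30 + 28 = 58 days.

58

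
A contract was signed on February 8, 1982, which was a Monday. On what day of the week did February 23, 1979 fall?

Count forward from the earlier date (February 23, 1979) to the later (February 8, 1982):
February 23, 1979 → February 23, 1980: 365 days.
February 23, 1980 → February 23, 1981: 366 days (1980 is a leap year).
February 1981: 28 − 23 = 5 days remain (1981 is not a leap year, so February has 28 days).
Then 11 full months totalling 337 days.
February 1–8, 1982: 8 days (1982 is not a leap year).
Residual: 350 days.
Total: 1081 days.
1081 mod 7 = 3, so 3 days before Monday is Friday.

Friday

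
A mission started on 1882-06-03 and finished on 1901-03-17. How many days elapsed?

From June 3, 1882 to June 3, 1900: 18 years, of which 4 contain a Feb 29 — 14×365 + 4×366 = 6574 days.
(1900 is not a leap year (divisible by 100 but not 400).)
June 1900: 30 − 3 = 27 days remain.
Then July (31), August (31), September (30), October (31), November (30), December (31), January (31), February 1901 (28): 31 + 31 + 30 + 31 + 30 + 31 + 31 + 28 = 243 days.
March 1–17, 1901: 17 days.
Residual: 287 days.
Total: 6861 days.

6861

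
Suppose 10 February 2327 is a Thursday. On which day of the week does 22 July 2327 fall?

Friday

February 2327: 28 − 10 = 18 days remain (2327 is not a leap year, so February has 28 days).
Then March (31), April (30), May (31), June (30): 31 + 30 + 31 + 30 = 122 days.
July 1–22, 2327: 22 days.
Total: 18 + 122 + 22 = 162 days.
162 mod 7 = 1, so 1 day after Thursday is Friday.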